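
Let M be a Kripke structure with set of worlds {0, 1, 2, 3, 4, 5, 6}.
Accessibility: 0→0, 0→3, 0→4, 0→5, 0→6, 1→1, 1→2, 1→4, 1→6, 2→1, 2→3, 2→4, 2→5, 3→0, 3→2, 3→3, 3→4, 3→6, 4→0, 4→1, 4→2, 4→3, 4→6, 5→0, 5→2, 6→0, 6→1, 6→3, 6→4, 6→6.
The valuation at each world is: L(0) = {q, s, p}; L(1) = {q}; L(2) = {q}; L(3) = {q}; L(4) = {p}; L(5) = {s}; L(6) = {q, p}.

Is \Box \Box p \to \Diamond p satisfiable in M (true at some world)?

Recall that \Box ψ holds at a world iff ψ holds at every accessible world, and \Diamond ψ holds iff ψ holds at some accessible world.
Let φ = \Box \Box p \to \Diamond p. Evaluate φ at each world:
  0 (successors {0, 3, 4, 5, 6}): φ is true.
  1 (successors {1, 2, 4, 6}): φ is true.
  2 (successors {1, 3, 4, 5}): φ is true.
  3 (successors {0, 2, 3, 4, 6}): φ is true.
  4 (successors {0, 1, 2, 3, 6}): φ is true.
  5 (successors {0, 2}): φ is true.
  6 (successors {0, 1, 3, 4, 6}): φ is true.
Detail at 0 (witness):
  At 0: \Box \Box p is false, \Diamond p is true, so \Box \Box p \to \Diamond p is true.
    At 0: \Box \Box p requires \Box p at every successor {0, 3, 4, 5, 6}.
      \Box p fails at 0, so \Box \Box p is false at 0.
    At 0: \Diamond p requires p at some successor in {0, 3, 4, 5, 6}.
      p holds at 0, so \Diamond p is true at 0.

Yes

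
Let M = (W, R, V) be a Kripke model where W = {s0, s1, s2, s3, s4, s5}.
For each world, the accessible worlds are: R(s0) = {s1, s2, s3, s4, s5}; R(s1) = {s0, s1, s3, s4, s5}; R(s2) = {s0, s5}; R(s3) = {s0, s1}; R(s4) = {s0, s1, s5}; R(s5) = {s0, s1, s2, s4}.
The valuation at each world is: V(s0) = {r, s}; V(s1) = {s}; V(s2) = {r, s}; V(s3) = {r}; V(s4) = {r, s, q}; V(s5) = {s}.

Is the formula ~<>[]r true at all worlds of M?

Yes

Recall that []ψ holds at a world iff ψ holds at every accessible world, and <>ψ holds iff ψ holds at some accessible world.
Let φ = ~<>[]r. Evaluate φ at each world:
  s0 (successors {s1, s2, s3, s4, s5}): φ is true.
  s1 (successors {s0, s1, s3, s4, s5}): φ is true.
  s2 (successors {s0, s5}): φ is true.
  s3 (successors {s0, s1}): φ is true.
  s4 (successors {s0, s1, s5}): φ is true.
  s5 (successors {s0, s1, s2, s4}): φ is true.
For instance, at s0:
  At s0: <>[]r is false, so ~<>[]r is true.
    At s0: <>[]r requires []r at some successor in {s1, s2, s3, s4, s5}.
      At s1: []r is false.
      At s2: []r is false.
      At s3: []r is false.
      At s4: []r is false.
      At s5: []r is false.
    So <>[]r is false at s0.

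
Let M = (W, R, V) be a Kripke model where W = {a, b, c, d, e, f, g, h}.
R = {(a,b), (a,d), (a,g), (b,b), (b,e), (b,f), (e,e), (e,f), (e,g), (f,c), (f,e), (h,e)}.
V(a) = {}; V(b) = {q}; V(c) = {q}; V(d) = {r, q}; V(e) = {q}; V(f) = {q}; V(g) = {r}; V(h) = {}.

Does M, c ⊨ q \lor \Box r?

At c: q is true, \Box r is true, so q \lor \Box r is true.
  At c: no accessible worlds, so \Box r holds vacuously.

Yes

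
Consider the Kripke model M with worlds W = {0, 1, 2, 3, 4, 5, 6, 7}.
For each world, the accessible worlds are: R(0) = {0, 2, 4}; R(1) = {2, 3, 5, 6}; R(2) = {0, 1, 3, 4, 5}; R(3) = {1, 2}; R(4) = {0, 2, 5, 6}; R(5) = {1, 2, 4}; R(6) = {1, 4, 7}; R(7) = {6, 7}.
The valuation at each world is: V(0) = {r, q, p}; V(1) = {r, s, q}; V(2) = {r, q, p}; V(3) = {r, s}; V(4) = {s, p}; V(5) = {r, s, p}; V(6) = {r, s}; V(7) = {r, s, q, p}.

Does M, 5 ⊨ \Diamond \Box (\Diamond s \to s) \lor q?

No

At 5: \Diamond \Box (\Diamond s \to s) is false, q is false, so \Diamond \Box (\Diamond s \to s) \lor q is false.
  At 5: \Diamond \Box (\Diamond s \to s) requires \Box (\Diamond s \to s) at some successor in {1, 2, 4}.
    At 1: \Box (\Diamond s \to s) is false.
    At 2: \Box (\Diamond s \to s) is false.
    At 4: \Box (\Diamond s \to s) is false.
  So \Diamond \Box (\Diamond s \to s) is false at 5.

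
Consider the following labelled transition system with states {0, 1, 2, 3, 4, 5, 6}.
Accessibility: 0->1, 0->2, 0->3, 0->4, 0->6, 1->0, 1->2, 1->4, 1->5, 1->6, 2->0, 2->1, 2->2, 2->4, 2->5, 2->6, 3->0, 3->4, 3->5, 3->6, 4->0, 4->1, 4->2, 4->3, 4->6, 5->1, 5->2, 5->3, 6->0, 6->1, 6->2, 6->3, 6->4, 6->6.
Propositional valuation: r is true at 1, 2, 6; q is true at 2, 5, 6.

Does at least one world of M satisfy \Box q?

No

Let φ = \Box q. Evaluate φ at each world:
  0 (successors {1, 2, 3, 4, 6}): φ is false.
  1 (successors {0, 2, 4, 5, 6}): φ is false.
  2 (successors {0, 1, 2, 4, 5, 6}): φ is false.
  3 (successors {0, 4, 5, 6}): φ is false.
  4 (successors {0, 1, 2, 3, 6}): φ is false.
  5 (successors {1, 2, 3}): φ is false.
  6 (successors {0, 1, 2, 3, 4, 6}): φ is false.
For instance, at 4:
  At 4: \Box q requires q at every successor {0, 1, 2, 3, 6}.
    q fails at 0, so \Box q is false at 4.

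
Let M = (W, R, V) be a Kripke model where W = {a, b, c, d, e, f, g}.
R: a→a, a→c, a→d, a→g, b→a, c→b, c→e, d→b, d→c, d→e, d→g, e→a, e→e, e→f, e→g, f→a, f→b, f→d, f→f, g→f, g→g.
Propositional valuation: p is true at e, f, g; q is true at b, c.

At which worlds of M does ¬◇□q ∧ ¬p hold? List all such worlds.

a, b, c, d

Recall that □ψ holds at a world iff ψ holds at every accessible world, and ◇ψ holds iff ψ holds at some accessible world.
Let φ = ¬◇□q ∧ ¬p. Evaluate φ at each world:
  a (successors {a, c, d, g}): φ is true.
  b (successors {a}): φ is true.
  c (successors {b, e}): φ is true.
  d (successors {b, c, e, g}): φ is true.
  e (successors {a, e, f, g}): φ is false.
  f (successors {a, b, d, f}): φ is false.
  g (successors {f, g}): φ is false.
For instance, at b:
  At b: ¬◇□q is true, ¬p is true, so ¬◇□q ∧ ¬p is true.
    At b: ◇□q is false, so ¬◇□q is true.
      At b: ◇□q requires □q at some successor in {a}.
        At a: □q is false.
      So ◇□q is false at b.
Satisfying worlds: {a, b, c, d}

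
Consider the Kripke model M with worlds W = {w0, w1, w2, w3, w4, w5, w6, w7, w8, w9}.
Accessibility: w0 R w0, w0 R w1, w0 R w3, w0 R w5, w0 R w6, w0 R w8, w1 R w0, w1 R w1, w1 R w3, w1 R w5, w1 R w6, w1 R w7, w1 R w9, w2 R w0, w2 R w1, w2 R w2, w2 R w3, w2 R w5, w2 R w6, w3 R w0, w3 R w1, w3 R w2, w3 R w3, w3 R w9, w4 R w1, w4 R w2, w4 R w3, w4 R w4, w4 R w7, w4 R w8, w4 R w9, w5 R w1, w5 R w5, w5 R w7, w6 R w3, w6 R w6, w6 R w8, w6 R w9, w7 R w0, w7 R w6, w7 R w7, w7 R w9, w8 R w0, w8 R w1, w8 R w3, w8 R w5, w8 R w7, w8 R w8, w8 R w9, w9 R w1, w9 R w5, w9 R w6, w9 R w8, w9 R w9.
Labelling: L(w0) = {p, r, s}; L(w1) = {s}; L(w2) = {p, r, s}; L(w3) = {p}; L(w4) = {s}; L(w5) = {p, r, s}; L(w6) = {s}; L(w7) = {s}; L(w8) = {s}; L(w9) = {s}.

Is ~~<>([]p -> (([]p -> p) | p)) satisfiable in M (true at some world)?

Yes

Recall that []ψ holds at a world iff ψ holds at every accessible world, and <>ψ holds iff ψ holds at some accessible world.
Let φ = ~~<>([]p -> (([]p -> p) | p)). Evaluate φ at each world:
  w0 (successors {w0, w1, w3, w5, w6, w8}): φ is true.
  w1 (successors {w0, w1, w3, w5, w6, w7, w9}): φ is true.
  w2 (successors {w0, w1, w2, w3, w5, w6}): φ is true.
  w3 (successors {w0, w1, w2, w3, w9}): φ is true.
  w4 (successors {w1, w2, w3, w4, w7, w8, w9}): φ is true.
  w5 (successors {w1, w5, w7}): φ is true.
  w6 (successors {w3, w6, w8, w9}): φ is true.
  w7 (successors {w0, w6, w7, w9}): φ is true.
  w8 (successors {w0, w1, w3, w5, w7, w8, w9}): φ is true.
  w9 (successors {w1, w5, w6, w8, w9}): φ is true.
Detail at w0 (witness):
  At w0: ~<>([]p -> (([]p -> p) | p)) is false, so ~~<>([]p -> (([]p -> p) | p)) is true.
    At w0: <>([]p -> (([]p -> p) | p)) is true, so ~<>([]p -> (([]p -> p) | p)) is false.
      At w0: <>([]p -> (([]p -> p) | p)) requires []p -> (([]p -> p) | p) at some successor in {w0, w1, w3, w5, w6, w8}.
        []p -> (([]p -> p) | p) holds at w0, so <>([]p -> (([]p -> p) | p)) is true at w0.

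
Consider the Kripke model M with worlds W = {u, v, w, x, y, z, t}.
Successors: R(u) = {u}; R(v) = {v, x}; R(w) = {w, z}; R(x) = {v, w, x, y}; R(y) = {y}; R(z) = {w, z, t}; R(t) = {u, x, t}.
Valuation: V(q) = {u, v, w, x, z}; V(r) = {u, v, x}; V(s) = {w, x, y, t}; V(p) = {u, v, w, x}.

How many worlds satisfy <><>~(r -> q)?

0

Recall that <>ψ holds at a world iff ψ holds at some accessible world.
Let φ = <><>~(r -> q). Evaluate φ at each world:
  u (successors {u}): φ is false.
  v (successors {v, x}): φ is false.
  w (successors {w, z}): φ is false.
  x (successors {v, w, x, y}): φ is false.
  y (successors {y}): φ is false.
  z (successors {w, z, t}): φ is false.
  t (successors {u, x, t}): φ is false.
For instance, at w:
  At w: <><>~(r -> q) requires <>~(r -> q) at some successor in {w, z}.
    At w: <>~(r -> q) is false.
    At z: <>~(r -> q) is false.
  So <><>~(r -> q) is false at w.
Satisfying worlds: none.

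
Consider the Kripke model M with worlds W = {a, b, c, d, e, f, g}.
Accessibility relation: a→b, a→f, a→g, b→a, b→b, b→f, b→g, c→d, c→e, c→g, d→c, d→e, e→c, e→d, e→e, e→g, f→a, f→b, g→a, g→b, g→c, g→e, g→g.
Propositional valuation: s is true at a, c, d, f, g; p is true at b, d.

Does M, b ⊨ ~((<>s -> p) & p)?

No

At b: (<>s -> p) & p is true, so ~((<>s -> p) & p) is false.
  At b: <>s -> p is true, p is true, so (<>s -> p) & p is true.
    At b: <>s is true, p is true, so <>s -> p is true.
      At b: <>s requires s at some successor in {a, b, f, g}.
        s holds at a, so <>s is true at b.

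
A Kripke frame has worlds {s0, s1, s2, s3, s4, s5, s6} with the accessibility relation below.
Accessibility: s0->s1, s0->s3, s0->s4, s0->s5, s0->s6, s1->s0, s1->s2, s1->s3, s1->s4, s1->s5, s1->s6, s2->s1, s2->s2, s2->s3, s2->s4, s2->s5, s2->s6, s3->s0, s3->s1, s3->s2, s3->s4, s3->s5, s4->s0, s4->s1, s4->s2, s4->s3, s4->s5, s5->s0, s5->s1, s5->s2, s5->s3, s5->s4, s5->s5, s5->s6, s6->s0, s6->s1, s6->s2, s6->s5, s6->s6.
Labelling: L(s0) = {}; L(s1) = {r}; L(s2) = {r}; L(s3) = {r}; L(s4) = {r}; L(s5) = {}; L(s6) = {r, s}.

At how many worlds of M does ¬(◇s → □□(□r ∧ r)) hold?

5

Let φ = ¬(◇s → □□(□r ∧ r)). Evaluate φ at each world:
  s0 (successors {s1, s3, s4, s5, s6}): φ is true.
  s1 (successors {s0, s2, s3, s4, s5, s6}): φ is true.
  s2 (successors {s1, s2, s3, s4, s5, s6}): φ is true.
  s3 (successors {s0, s1, s2, s4, s5}): φ is false.
  s4 (successors {s0, s1, s2, s3, s5}): φ is false.
  s5 (successors {s0, s1, s2, s3, s4, s5, s6}): φ is true.
  s6 (successors {s0, s1, s2, s5, s6}): φ is true.
For instance, at s1:
  At s1: ◇s → □□(□r ∧ r) is false, so ¬(◇s → □□(□r ∧ r)) is true.
    At s1: ◇s is true, □□(□r ∧ r) is false, so ◇s → □□(□r ∧ r) is false.
      At s1: ◇s requires s at some successor in {s0, s2, s3, s4, s5, s6}.
        s holds at s6, so ◇s is true at s1.
      At s1: □□(□r ∧ r) requires □(□r ∧ r) at every successor {s0, s2, s3, s4, s5, s6}.
        □(□r ∧ r) fails at s0, so □□(□r ∧ r) is false at s1.
Satisfying worlds: {s0, s1, s2, s5, s6}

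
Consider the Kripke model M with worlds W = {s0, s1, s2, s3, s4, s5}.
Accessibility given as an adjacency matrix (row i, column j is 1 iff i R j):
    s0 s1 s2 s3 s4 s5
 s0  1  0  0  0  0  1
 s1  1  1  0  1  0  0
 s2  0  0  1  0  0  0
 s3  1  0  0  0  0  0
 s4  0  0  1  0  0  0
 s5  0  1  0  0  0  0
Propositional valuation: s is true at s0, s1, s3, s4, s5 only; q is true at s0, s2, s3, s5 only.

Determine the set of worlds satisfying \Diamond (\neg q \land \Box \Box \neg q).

none

Let φ = \Diamond (\neg q \land \Box \Box \neg q). Evaluate φ at each world:
  s0 (successors {s0, s5}): φ is false.
  s1 (successors {s0, s1, s3}): φ is false.
  s2 (successors {s2}): φ is false.
  s3 (successors {s0}): φ is false.
  s4 (successors {s2}): φ is false.
  s5 (successors {s1}): φ is false.
For instance, at s0:
  At s0: \Diamond (\neg q \land \Box \Box \neg q) requires \neg q \land \Box \Box \neg q at some successor in {s0, s5}.
    At s0: \neg q \land \Box \Box \neg q is false.
    At s5: \neg q \land \Box \Box \neg q is false.
  So \Diamond (\neg q \land \Box \Box \neg q) is false at s0.
Satisfying worlds: none.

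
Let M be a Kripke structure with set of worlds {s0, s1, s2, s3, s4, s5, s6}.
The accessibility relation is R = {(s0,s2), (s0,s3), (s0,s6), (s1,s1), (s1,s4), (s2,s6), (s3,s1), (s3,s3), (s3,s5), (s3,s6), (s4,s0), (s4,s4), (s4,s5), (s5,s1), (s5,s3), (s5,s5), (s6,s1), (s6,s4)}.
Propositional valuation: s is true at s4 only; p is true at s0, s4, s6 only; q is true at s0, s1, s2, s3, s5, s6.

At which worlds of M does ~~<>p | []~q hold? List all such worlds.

s0, s1, s2, s3, s4, s6

Recall that []ψ holds at a world iff ψ holds at every accessible world, and <>ψ holds iff ψ holds at some accessible world.
Let φ = ~~<>p | []~q. Evaluate φ at each world:
  s0 (successors {s2, s3, s6}): φ is true.
  s1 (successors {s1, s4}): φ is true.
  s2 (successors {s6}): φ is true.
  s3 (successors {s1, s3, s5, s6}): φ is true.
  s4 (successors {s0, s4, s5}): φ is true.
  s5 (successors {s1, s3, s5}): φ is false.
  s6 (successors {s1, s4}): φ is true.
For instance, at s6:
  At s6: ~~<>p is true, []~q is false, so ~~<>p | []~q is true.
    At s6: ~<>p is false, so ~~<>p is true.
      At s6: <>p is true, so ~<>p is false.
    At s6: []~q requires ~q at every successor {s1, s4}.
      ~q fails at s1, so []~q is false at s6.
Satisfying worlds: {s0, s1, s2, s3, s4, s6}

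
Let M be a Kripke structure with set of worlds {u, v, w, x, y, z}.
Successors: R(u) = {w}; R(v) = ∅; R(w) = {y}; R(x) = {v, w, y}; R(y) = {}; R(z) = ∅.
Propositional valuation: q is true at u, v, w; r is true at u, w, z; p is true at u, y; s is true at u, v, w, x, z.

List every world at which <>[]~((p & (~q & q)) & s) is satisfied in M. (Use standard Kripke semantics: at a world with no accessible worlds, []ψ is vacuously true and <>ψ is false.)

u, w, x

Let φ = <>[]~((p & (~q & q)) & s). Evaluate φ at each world:
  u (successors {w}): φ is true.
  v (successors ∅): φ is false.
  w (successors {y}): φ is true.
  x (successors {v, w, y}): φ is true.
  y (successors ∅): φ is false.
  z (successors ∅): φ is false.
For instance, at x:
  At x: <>[]~((p & (~q & q)) & s) requires []~((p & (~q & q)) & s) at some successor in {v, w, y}.
    []~((p & (~q & q)) & s) holds at v, so <>[]~((p & (~q & q)) & s) is true at x.
      At v: no accessible worlds, so []~((p & (~q & q)) & s) holds vacuously.
Satisfying worlds: {u, w, x}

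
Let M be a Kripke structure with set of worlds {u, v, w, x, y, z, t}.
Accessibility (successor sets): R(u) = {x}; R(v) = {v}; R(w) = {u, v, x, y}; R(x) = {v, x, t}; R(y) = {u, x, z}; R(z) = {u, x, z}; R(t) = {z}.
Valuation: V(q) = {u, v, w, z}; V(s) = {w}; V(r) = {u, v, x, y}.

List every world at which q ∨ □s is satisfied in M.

Recall that □ψ holds at a world iff ψ holds at every accessible world, and ◇ψ holds iff ψ holds at some accessible world.
Let φ = q ∨ □s. Evaluate φ at each world:
  u (successors {x}): φ is true.
  v (successors {v}): φ is true.
  w (successors {u, v, x, y}): φ is true.
  x (successors {v, x, t}): φ is false.
  y (successors {u, x, z}): φ is false.
  z (successors {u, x, z}): φ is true.
  t (successors {z}): φ is false.
For instance, at v:
  At v: q is true, □s is false, so q ∨ □s is true.
    At v: □s requires s at every successor {v}.
      s fails at v, so □s is false at v.
Satisfying worlds: {u, v, w, z}

u, v, w, z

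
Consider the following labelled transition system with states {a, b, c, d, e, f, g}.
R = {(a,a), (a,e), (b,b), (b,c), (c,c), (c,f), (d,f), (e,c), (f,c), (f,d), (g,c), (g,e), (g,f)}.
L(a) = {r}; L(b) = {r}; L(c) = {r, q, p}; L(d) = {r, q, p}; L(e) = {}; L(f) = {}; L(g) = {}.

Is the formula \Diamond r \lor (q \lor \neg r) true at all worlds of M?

Yes

Recall that \Diamond ψ holds at a world iff ψ holds at some accessible world.
Let φ = \Diamond r \lor (q \lor \neg r). Evaluate φ at each world:
  a (successors {a, e}): φ is true.
  b (successors {b, c}): φ is true.
  c (successors {c, f}): φ is true.
  d (successors {f}): φ is true.
  e (successors {c}): φ is true.
  f (successors {c, d}): φ is true.
  g (successors {c, e, f}): φ is true.
For instance, at c:
  At c: \Diamond r is true, q \lor \neg r is true, so \Diamond r \lor (q \lor \neg r) is true.
    At c: \Diamond r requires r at some successor in {c, f}.
      r holds at c, so \Diamond r is true at c.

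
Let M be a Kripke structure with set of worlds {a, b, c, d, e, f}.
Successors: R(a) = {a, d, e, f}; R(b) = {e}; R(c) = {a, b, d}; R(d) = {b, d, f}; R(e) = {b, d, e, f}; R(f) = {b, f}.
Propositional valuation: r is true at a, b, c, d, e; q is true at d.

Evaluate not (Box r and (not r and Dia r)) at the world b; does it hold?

Yes

At b: Box r and (not r and Dia r) is false, so not (Box r and (not r and Dia r)) is true.
  At b: Box r is true, not r and Dia r is false, so Box r and (not r and Dia r) is false.
    At b: Box r requires r at every successor {e}.
      At e: r is true.
    So Box r is true at b.
    At b: not r is false, Dia r is true, so not r and Dia r is false.
      At b: Dia r requires r at some successor in {e}.
        r holds at e, so Dia r is true at b.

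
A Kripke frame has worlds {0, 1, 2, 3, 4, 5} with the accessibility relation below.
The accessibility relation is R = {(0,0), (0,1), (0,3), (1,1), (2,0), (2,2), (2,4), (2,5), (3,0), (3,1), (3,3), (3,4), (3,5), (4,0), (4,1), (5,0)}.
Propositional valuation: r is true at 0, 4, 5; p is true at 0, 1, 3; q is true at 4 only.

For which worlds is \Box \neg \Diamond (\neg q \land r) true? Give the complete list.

Let φ = \Box \neg \Diamond (\neg q \land r). Evaluate φ at each world:
  0 (successors {0, 1, 3}): φ is false.
  1 (successors {1}): φ is true.
  2 (successors {0, 2, 4, 5}): φ is false.
  3 (successors {0, 1, 3, 4, 5}): φ is false.
  4 (successors {0, 1}): φ is false.
  5 (successors {0}): φ is false.
For instance, at 3:
  At 3: \Box \neg \Diamond (\neg q \land r) requires \neg \Diamond (\neg q \land r) at every successor {0, 1, 3, 4, 5}.
    \neg \Diamond (\neg q \land r) fails at 0, so \Box \neg \Diamond (\neg q \land r) is false at 3.
      At 0: \Diamond (\neg q \land r) is true, so \neg \Diamond (\neg q \land r) is false.
Satisfying worlds: {1}

1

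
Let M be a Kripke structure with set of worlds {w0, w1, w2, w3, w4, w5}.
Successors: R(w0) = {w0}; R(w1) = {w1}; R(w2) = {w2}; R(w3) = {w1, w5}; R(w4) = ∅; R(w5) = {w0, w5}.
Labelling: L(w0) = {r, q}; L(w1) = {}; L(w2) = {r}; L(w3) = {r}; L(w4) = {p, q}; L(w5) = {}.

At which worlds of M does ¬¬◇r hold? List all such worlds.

w0, w2, w5

Recall that ◇ψ holds at a world iff ψ holds at some accessible world.
Let φ = ¬¬◇r. Evaluate φ at each world:
  w0 (successors {w0}): φ is true.
  w1 (successors {w1}): φ is false.
  w2 (successors {w2}): φ is true.
  w3 (successors {w1, w5}): φ is false.
  w4 (successors ∅): φ is false.
  w5 (successors {w0, w5}): φ is true.
For instance, at w5:
  At w5: ¬◇r is false, so ¬¬◇r is true.
    At w5: ◇r is true, so ¬◇r is false.
      At w5: ◇r requires r at some successor in {w0, w5}.
        r holds at w0, so ◇r is true at w5.
Satisfying worlds: {w0, w2, w5}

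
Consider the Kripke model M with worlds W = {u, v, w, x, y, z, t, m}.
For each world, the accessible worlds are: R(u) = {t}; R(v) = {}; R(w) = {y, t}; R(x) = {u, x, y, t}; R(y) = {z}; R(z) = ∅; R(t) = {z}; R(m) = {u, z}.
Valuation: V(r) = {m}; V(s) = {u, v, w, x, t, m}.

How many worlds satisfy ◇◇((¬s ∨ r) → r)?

Let φ = ◇◇((¬s ∨ r) → r). Evaluate φ at each world:
  u (successors {t}): φ is false.
  v (successors ∅): φ is false.
  w (successors {y, t}): φ is false.
  x (successors {u, x, y, t}): φ is true.
  y (successors {z}): φ is false.
  z (successors ∅): φ is false.
  t (successors {z}): φ is false.
  m (successors {u, z}): φ is true.
For instance, at w:
  At w: ◇◇((¬s ∨ r) → r) requires ◇((¬s ∨ r) → r) at some successor in {y, t}.
    At y: ◇((¬s ∨ r) → r) is false.
    At t: ◇((¬s ∨ r) → r) is false.
  So ◇◇((¬s ∨ r) → r) is false at w.
Satisfying worlds: {x, m}

2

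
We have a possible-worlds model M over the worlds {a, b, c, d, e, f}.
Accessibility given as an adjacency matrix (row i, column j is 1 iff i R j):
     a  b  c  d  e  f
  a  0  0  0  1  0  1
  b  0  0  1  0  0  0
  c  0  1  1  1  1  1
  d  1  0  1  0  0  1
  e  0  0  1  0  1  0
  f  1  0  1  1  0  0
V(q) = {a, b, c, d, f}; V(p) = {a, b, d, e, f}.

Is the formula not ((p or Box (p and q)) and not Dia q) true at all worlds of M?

Yes

Recall that Box ψ holds at a world iff ψ holds at every accessible world, and Dia ψ holds iff ψ holds at some accessible world.
Let φ = not ((p or Box (p and q)) and not Dia q). Evaluate φ at each world:
  a (successors {d, f}): φ is true.
  b (successors {c}): φ is true.
  c (successors {b, c, d, e, f}): φ is true.
  d (successors {a, c, f}): φ is true.
  e (successors {c, e}): φ is true.
  f (successors {a, c, d}): φ is true.
For instance, at f:
  At f: (p or Box (p and q)) and not Dia q is false, so not ((p or Box (p and q)) and not Dia q) is true.
    At f: p or Box (p and q) is true, not Dia q is false, so (p or Box (p and q)) and not Dia q is false.
      At f: p is true, Box (p and q) is false, so p or Box (p and q) is true.
      At f: Dia q is true, so not Dia q is false.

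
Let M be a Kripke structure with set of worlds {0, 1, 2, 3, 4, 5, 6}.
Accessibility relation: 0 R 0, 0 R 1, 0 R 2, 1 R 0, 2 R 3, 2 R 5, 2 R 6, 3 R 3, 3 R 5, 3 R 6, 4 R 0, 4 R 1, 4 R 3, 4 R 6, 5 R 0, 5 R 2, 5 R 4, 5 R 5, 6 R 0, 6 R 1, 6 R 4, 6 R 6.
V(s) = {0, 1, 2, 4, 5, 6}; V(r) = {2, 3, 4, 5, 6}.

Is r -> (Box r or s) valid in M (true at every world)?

Let φ = r -> (Box r or s). Evaluate φ at each world:
  0 (successors {0, 1, 2}): φ is true.
  1 (successors {0}): φ is true.
  2 (successors {3, 5, 6}): φ is true.
  3 (successors {3, 5, 6}): φ is true.
  4 (successors {0, 1, 3, 6}): φ is true.
  5 (successors {0, 2, 4, 5}): φ is true.
  6 (successors {0, 1, 4, 6}): φ is true.
For instance, at 5:
  At 5: r is true, Box r or s is true, so r -> (Box r or s) is true.
    At 5: Box r is false, s is true, so Box r or s is true.
      At 5: Box r requires r at every successor {0, 2, 4, 5}.
        r fails at 0, so Box r is false at 5.

Yes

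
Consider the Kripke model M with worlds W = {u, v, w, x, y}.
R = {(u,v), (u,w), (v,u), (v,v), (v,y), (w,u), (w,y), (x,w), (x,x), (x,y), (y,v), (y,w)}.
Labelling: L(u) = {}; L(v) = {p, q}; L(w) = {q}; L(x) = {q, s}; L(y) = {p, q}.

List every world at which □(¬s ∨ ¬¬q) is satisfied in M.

Let φ = □(¬s ∨ ¬¬q). Evaluate φ at each world:
  u (successors {v, w}): φ is true.
  v (successors {u, v, y}): φ is true.
  w (successors {u, y}): φ is true.
  x (successors {w, x, y}): φ is true.
  y (successors {v, w}): φ is true.
For instance, at v:
  At v: □(¬s ∨ ¬¬q) requires ¬s ∨ ¬¬q at every successor {u, v, y}.
    At u: ¬s ∨ ¬¬q is true.
    At v: ¬s ∨ ¬¬q is true.
    At y: ¬s ∨ ¬¬q is true.
  So □(¬s ∨ ¬¬q) is true at v.
Satisfying worlds: {u, v, w, x, y}

u, v, w, x, y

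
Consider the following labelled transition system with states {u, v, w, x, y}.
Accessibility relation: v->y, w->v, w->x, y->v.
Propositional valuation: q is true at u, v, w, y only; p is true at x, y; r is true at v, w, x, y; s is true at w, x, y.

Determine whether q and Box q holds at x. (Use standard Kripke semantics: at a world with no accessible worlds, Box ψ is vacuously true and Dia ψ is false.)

No

Recall that Box ψ holds at a world iff ψ holds at every accessible world, and Dia ψ holds iff ψ holds at some accessible world.
At x: q is false, Box q is true, so q and Box q is false.
  At x: no accessible worlds, so Box q holds vacuously.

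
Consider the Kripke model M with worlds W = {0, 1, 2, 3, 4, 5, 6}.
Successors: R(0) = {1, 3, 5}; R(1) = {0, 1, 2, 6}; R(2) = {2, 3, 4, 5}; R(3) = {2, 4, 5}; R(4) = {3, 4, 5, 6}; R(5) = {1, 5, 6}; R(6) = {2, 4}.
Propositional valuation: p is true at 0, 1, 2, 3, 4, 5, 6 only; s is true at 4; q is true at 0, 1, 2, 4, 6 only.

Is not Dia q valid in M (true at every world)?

Recall that Dia ψ holds at a world iff ψ holds at some accessible world.
Let φ = not Dia q. Evaluate φ at each world:
  0 (successors {1, 3, 5}): φ is false.
  1 (successors {0, 1, 2, 6}): φ is false.
  2 (successors {2, 3, 4, 5}): φ is false.
  3 (successors {2, 4, 5}): φ is false.
  4 (successors {3, 4, 5, 6}): φ is false.
  5 (successors {1, 5, 6}): φ is false.
  6 (successors {2, 4}): φ is false.
Detail at 0 (counterexample):
  At 0: Dia q is true, so not Dia q is false.
    At 0: Dia q requires q at some successor in {1, 3, 5}.
      q holds at 1, so Dia q is true at 0.

No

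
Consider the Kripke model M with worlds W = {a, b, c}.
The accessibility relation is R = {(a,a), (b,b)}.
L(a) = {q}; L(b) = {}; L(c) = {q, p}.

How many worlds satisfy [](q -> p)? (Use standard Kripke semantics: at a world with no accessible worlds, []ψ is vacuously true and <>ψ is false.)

2

Let φ = [](q -> p). Evaluate φ at each world:
  a (successors {a}): φ is false.
  b (successors {b}): φ is true.
  c (successors ∅): φ is true.
For instance, at b:
  At b: [](q -> p) requires q -> p at every successor {b}.
    At b: q -> p is true.
  So [](q -> p) is true at b.
Satisfying worlds: {b, c}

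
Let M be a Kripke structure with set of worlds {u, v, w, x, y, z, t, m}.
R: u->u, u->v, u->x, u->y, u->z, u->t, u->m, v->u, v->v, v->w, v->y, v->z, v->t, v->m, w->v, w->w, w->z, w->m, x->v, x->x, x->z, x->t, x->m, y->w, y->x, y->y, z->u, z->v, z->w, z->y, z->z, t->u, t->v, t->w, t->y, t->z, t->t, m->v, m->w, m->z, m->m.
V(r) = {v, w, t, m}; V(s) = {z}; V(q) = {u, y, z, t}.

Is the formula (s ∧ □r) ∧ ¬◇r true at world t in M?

Recall that □ψ holds at a world iff ψ holds at every accessible world, and ◇ψ holds iff ψ holds at some accessible world.
At t: s ∧ □r is false, ¬◇r is false, so (s ∧ □r) ∧ ¬◇r is false.
  At t: s is false, □r is false, so s ∧ □r is false.
    At t: □r requires r at every successor {u, v, w, y, z, t}.
      r fails at u, so □r is false at t.
  At t: ◇r is true, so ¬◇r is false.
    At t: ◇r requires r at some successor in {u, v, w, y, z, t}.
      r holds at v, so ◇r is true at t.

No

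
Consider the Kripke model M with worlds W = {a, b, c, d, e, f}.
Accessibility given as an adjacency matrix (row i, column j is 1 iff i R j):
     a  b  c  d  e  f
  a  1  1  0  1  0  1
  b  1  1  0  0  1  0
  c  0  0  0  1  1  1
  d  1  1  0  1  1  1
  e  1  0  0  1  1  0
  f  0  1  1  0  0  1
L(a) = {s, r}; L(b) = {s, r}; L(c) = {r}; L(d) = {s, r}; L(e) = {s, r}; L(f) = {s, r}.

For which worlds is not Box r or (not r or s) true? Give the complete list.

a, b, d, e, f

Let φ = not Box r or (not r or s). Evaluate φ at each world:
  a (successors {a, b, d, f}): φ is true.
  b (successors {a, b, e}): φ is true.
  c (successors {d, e, f}): φ is false.
  d (successors {a, b, d, e, f}): φ is true.
  e (successors {a, d, e}): φ is true.
  f (successors {b, c, f}): φ is true.
For instance, at a:
  At a: not Box r is false, not r or s is true, so not Box r or (not r or s) is true.
    At a: Box r is true, so not Box r is false.
      At a: Box r requires r at every successor {a, b, d, f}.
        At a: r is true.
        At b: r is true.
        At d: r is true.
        At f: r is true.
      So Box r is true at a.
Satisfying worlds: {a, b, d, e, f}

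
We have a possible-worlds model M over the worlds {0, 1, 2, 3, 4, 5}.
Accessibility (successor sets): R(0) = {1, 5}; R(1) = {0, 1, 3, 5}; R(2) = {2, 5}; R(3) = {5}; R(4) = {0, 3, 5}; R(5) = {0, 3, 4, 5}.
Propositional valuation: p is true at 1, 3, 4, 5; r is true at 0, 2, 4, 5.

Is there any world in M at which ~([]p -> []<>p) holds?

Let φ = ~([]p -> []<>p). Evaluate φ at each world:
  0 (successors {1, 5}): φ is false.
  1 (successors {0, 1, 3, 5}): φ is false.
  2 (successors {2, 5}): φ is false.
  3 (successors {5}): φ is false.
  4 (successors {0, 3, 5}): φ is false.
  5 (successors {0, 3, 4, 5}): φ is false.
For instance, at 4:
  At 4: []p -> []<>p is true, so ~([]p -> []<>p) is false.
    At 4: []p is false, []<>p is true, so []p -> []<>p is true.
      At 4: []p requires p at every successor {0, 3, 5}.
        p fails at 0, so []p is false at 4.
      At 4: []<>p requires <>p at every successor {0, 3, 5}.
        At 0: <>p is true.
        At 3: <>p is true.
        At 5: <>p is true.
      So []<>p is true at 4.

No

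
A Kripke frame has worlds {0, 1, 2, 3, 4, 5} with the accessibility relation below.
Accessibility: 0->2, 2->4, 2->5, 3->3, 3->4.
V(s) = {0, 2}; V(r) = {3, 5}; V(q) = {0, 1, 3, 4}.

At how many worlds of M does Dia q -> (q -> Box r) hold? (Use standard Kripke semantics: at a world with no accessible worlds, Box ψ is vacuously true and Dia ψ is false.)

5

Let φ = Dia q -> (q -> Box r). Evaluate φ at each world:
  0 (successors {2}): φ is true.
  1 (successors ∅): φ is true.
  2 (successors {4, 5}): φ is true.
  3 (successors {3, 4}): φ is false.
  4 (successors ∅): φ is true.
  5 (successors ∅): φ is true.
For instance, at 2:
  At 2: Dia q is true, q -> Box r is true, so Dia q -> (q -> Box r) is true.
    At 2: Dia q requires q at some successor in {4, 5}.
      q holds at 4, so Dia q is true at 2.
    At 2: q is false, Box r is false, so q -> Box r is true.
      At 2: Box r requires r at every successor {4, 5}.
        r fails at 4, so Box r is false at 2.
Satisfying worlds: {0, 1, 2, 4, 5}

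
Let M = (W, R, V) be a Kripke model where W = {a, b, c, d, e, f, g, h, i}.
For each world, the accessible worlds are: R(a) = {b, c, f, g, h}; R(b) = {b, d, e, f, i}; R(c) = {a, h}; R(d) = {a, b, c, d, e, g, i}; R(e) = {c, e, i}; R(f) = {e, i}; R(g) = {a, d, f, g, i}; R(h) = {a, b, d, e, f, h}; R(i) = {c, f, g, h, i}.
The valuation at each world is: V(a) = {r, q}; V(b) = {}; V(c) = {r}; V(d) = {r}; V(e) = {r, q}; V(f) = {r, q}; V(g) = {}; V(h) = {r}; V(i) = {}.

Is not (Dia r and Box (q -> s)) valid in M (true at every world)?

Let φ = not (Dia r and Box (q -> s)). Evaluate φ at each world:
  a (successors {b, c, f, g, h}): φ is true.
  b (successors {b, d, e, f, i}): φ is true.
  c (successors {a, h}): φ is true.
  d (successors {a, b, c, d, e, g, i}): φ is true.
  e (successors {c, e, i}): φ is true.
  f (successors {e, i}): φ is true.
  g (successors {a, d, f, g, i}): φ is true.
  h (successors {a, b, d, e, f, h}): φ is true.
  i (successors {c, f, g, h, i}): φ is true.
For instance, at c:
  At c: Dia r and Box (q -> s) is false, so not (Dia r and Box (q -> s)) is true.
    At c: Dia r is true, Box (q -> s) is false, so Dia r and Box (q -> s) is false.
      At c: Dia r requires r at some successor in {a, h}.
        r holds at a, so Dia r is true at c.
      At c: Box (q -> s) requires q -> s at every successor {a, h}.
        q -> s fails at a, so Box (q -> s) is false at c.

Yes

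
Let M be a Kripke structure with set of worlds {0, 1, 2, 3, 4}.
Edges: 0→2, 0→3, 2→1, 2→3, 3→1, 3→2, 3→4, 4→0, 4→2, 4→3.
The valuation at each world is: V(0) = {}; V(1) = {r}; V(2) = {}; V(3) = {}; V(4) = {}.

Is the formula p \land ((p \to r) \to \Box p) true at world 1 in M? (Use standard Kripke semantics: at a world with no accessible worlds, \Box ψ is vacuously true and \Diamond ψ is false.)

At 1: p is false, (p \to r) \to \Box p is true, so p \land ((p \to r) \to \Box p) is false.
  At 1: p \to r is true, \Box p is true, so (p \to r) \to \Box p is true.
    At 1: no accessible worlds, so \Box p holds vacuously.

No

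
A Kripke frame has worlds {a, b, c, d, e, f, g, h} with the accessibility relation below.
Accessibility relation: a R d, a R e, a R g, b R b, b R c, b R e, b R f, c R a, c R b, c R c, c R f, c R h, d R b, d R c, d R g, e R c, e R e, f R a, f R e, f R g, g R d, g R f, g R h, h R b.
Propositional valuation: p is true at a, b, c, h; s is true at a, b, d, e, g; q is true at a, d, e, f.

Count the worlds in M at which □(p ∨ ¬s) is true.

2

Recall that □ψ holds at a world iff ψ holds at every accessible world, and ◇ψ holds iff ψ holds at some accessible world.
Let φ = □(p ∨ ¬s). Evaluate φ at each world:
  a (successors {d, e, g}): φ is false.
  b (successors {b, c, e, f}): φ is false.
  c (successors {a, b, c, f, h}): φ is true.
  d (successors {b, c, g}): φ is false.
  e (successors {c, e}): φ is false.
  f (successors {a, e, g}): φ is false.
  g (successors {d, f, h}): φ is false.
  h (successors {b}): φ is true.
For instance, at g:
  At g: □(p ∨ ¬s) requires p ∨ ¬s at every successor {d, f, h}.
    p ∨ ¬s fails at d, so □(p ∨ ¬s) is false at g.
Satisfying worlds: {c, h}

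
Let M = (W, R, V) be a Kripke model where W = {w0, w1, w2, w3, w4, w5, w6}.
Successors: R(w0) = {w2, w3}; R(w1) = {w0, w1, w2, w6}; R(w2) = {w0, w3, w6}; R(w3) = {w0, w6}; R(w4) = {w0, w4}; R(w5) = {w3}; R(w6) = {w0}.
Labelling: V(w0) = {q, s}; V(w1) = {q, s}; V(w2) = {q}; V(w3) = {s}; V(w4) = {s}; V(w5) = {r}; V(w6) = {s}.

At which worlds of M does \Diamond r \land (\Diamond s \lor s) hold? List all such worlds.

Let φ = \Diamond r \land (\Diamond s \lor s). Evaluate φ at each world:
  w0 (successors {w2, w3}): φ is false.
  w1 (successors {w0, w1, w2, w6}): φ is false.
  w2 (successors {w0, w3, w6}): φ is false.
  w3 (successors {w0, w6}): φ is false.
  w4 (successors {w0, w4}): φ is false.
  w5 (successors {w3}): φ is false.
  w6 (successors {w0}): φ is false.
For instance, at w0:
  At w0: \Diamond r is false, \Diamond s \lor s is true, so \Diamond r \land (\Diamond s \lor s) is false.
    At w0: \Diamond r requires r at some successor in {w2, w3}.
      At w2: r is false.
      At w3: r is false.
    So \Diamond r is false at w0.
    At w0: \Diamond s is true, s is true, so \Diamond s \lor s is true.
      At w0: \Diamond s requires s at some successor in {w2, w3}.
        s holds at w3, so \Diamond s is true at w0.
Satisfying worlds: none.

none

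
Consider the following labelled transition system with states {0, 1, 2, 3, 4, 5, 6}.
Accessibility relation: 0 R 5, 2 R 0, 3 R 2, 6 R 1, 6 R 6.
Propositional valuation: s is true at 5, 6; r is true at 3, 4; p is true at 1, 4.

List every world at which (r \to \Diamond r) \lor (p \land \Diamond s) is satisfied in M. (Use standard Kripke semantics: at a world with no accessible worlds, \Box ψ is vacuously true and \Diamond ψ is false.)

Let φ = (r \to \Diamond r) \lor (p \land \Diamond s). Evaluate φ at each world:
  0 (successors {5}): φ is true.
  1 (successors ∅): φ is true.
  2 (successors {0}): φ is true.
  3 (successors {2}): φ is false.
  4 (successors ∅): φ is false.
  5 (successors ∅): φ is true.
  6 (successors {1, 6}): φ is true.
For instance, at 3:
  At 3: r \to \Diamond r is false, p \land \Diamond s is false, so (r \to \Diamond r) \lor (p \land \Diamond s) is false.
    At 3: r is true, \Diamond r is false, so r \to \Diamond r is false.
      At 3: \Diamond r requires r at some successor in {2}.
        At 2: r is false.
      So \Diamond r is false at 3.
    At 3: p is false, \Diamond s is false, so p \land \Diamond s is false.
      At 3: \Diamond s requires s at some successor in {2}.
        At 2: s is false.
      So \Diamond s is false at 3.
Satisfying worlds: {0, 1, 2, 5, 6}

0, 1, 2, 5, 6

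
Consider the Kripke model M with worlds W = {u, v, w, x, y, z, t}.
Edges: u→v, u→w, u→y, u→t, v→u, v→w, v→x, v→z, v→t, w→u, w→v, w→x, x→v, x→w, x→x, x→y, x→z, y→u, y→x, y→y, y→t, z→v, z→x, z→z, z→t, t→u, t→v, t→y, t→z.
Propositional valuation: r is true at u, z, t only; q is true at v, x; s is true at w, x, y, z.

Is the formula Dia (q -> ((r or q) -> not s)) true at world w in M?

Yes

At w: Dia (q -> ((r or q) -> not s)) requires q -> ((r or q) -> not s) at some successor in {u, v, x}.
  q -> ((r or q) -> not s) holds at u, so Dia (q -> ((r or q) -> not s)) is true at w.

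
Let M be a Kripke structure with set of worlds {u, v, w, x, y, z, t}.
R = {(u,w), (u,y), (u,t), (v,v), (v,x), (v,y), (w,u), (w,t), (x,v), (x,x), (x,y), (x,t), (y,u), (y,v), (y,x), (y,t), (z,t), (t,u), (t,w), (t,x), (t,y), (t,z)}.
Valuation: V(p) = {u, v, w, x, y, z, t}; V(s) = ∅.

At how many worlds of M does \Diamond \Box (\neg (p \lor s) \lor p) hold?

Let φ = \Diamond \Box (\neg (p \lor s) \lor p). Evaluate φ at each world:
  u (successors {w, y, t}): φ is true.
  v (successors {v, x, y}): φ is true.
  w (successors {u, t}): φ is true.
  x (successors {v, x, y, t}): φ is true.
  y (successors {u, v, x, t}): φ is true.
  z (successors {t}): φ is true.
  t (successors {u, w, x, y, z}): φ is true.
For instance, at y:
  At y: \Diamond \Box (\neg (p \lor s) \lor p) requires \Box (\neg (p \lor s) \lor p) at some successor in {u, v, x, t}.
    \Box (\neg (p \lor s) \lor p) holds at u, so \Diamond \Box (\neg (p \lor s) \lor p) is true at y.
      At u: \Box (\neg (p \lor s) \lor p) requires \neg (p \lor s) \lor p at every successor {w, y, t}.
        At w: \neg (p \lor s) \lor p is true.
        At y: \neg (p \lor s) \lor p is true.
        At t: \neg (p \lor s) \lor p is true.
      So \Box (\neg (p \lor s) \lor p) is true at u.
Satisfying worlds: {u, v, w, x, y, z, t}

7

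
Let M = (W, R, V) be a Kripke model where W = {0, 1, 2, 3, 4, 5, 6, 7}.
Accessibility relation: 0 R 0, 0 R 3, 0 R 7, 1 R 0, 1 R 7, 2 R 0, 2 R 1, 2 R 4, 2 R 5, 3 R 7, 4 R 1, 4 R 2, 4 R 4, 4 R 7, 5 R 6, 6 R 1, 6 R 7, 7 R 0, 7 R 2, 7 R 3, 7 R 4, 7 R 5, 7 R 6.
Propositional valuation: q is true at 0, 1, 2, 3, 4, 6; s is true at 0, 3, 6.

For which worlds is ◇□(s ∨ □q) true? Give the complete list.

Let φ = ◇□(s ∨ □q). Evaluate φ at each world:
  0 (successors {0, 3, 7}): φ is false.
  1 (successors {0, 7}): φ is false.
  2 (successors {0, 1, 4, 5}): φ is true.
  3 (successors {7}): φ is false.
  4 (successors {1, 2, 4, 7}): φ is false.
  5 (successors {6}): φ is false.
  6 (successors {1, 7}): φ is false.
  7 (successors {0, 2, 3, 4, 5, 6}): φ is true.
For instance, at 4:
  At 4: ◇□(s ∨ □q) requires □(s ∨ □q) at some successor in {1, 2, 4, 7}.
    At 1: □(s ∨ □q) is false.
    At 2: □(s ∨ □q) is false.
    At 4: □(s ∨ □q) is false.
    At 7: □(s ∨ □q) is false.
  So ◇□(s ∨ □q) is false at 4.
Satisfying worlds: {2, 7}

2, 7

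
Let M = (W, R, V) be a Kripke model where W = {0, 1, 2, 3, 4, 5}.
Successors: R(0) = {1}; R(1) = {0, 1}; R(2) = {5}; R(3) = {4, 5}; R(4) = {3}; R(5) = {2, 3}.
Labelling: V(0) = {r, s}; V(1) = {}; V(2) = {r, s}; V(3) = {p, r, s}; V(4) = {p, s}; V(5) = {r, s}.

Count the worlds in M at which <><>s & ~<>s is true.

Recall that <>ψ holds at a world iff ψ holds at some accessible world.
Let φ = <><>s & ~<>s. Evaluate φ at each world:
  0 (successors {1}): φ is true.
  1 (successors {0, 1}): φ is false.
  2 (successors {5}): φ is false.
  3 (successors {4, 5}): φ is false.
  4 (successors {3}): φ is false.
  5 (successors {2, 3}): φ is false.
For instance, at 5:
  At 5: <><>s is true, ~<>s is false, so <><>s & ~<>s is false.
    At 5: <><>s requires <>s at some successor in {2, 3}.
      <>s holds at 2, so <><>s is true at 5.
    At 5: <>s is true, so ~<>s is false.
      At 5: <>s requires s at some successor in {2, 3}.
        s holds at 2, so <>s is true at 5.
Satisfying worlds: {0}

1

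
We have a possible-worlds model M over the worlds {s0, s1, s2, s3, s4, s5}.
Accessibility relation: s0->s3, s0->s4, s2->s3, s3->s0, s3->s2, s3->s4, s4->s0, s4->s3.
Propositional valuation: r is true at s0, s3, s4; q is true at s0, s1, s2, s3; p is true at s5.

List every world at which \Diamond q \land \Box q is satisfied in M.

s2, s4

Recall that \Box ψ holds at a world iff ψ holds at every accessible world, and \Diamond ψ holds iff ψ holds at some accessible world.
Let φ = \Diamond q \land \Box q. Evaluate φ at each world:
  s0 (successors {s3, s4}): φ is false.
  s1 (successors ∅): φ is false.
  s2 (successors {s3}): φ is true.
  s3 (successors {s0, s2, s4}): φ is false.
  s4 (successors {s0, s3}): φ is true.
  s5 (successors ∅): φ is false.
For instance, at s2:
  At s2: \Diamond q is true, \Box q is true, so \Diamond q \land \Box q is true.
    At s2: \Diamond q requires q at some successor in {s3}.
      q holds at s3, so \Diamond q is true at s2.
    At s2: \Box q requires q at every successor {s3}.
      At s3: q is true.
    So \Box q is true at s2.
Satisfying worlds: {s2, s4}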